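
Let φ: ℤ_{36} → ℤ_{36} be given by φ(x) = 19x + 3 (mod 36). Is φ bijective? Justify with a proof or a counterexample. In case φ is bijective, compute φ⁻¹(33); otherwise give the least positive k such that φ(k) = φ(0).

If φ(u) = φ(v), then 19u ≡ 19v (mod 36). Because gcd(19, 36) = 1, we may cancel 19 to get u ≡ v (mod 36).
We now compute 19⁻¹ mod 36 explicitly. Euclid's algorithm: 36 = 1·19 + 17, 19 = 1·17 + 2, 17 = 8·2 + 1; back-substituting gives 1 = 19·19 − 10·36, so 19⁻¹ ≡ 19 (mod 36).
Then y ↦ 19(y − 3) is a two-sided inverse to φ, so every y ∈ ℤ_{36} has a preimage.
Hence φ is bijective.
Since φ is bijective, we find φ⁻¹(33): we need 19x ≡ 33 − 3 ≡ 30 (mod 36). Using 19⁻¹ = 19: x ≡ 19·30 = 570 = 15·36 + 30, so x = 30.
Check: φ(30) = 19·30 + 3 = 573 = 15·36 + 33 ≡ 33 (mod 36).

30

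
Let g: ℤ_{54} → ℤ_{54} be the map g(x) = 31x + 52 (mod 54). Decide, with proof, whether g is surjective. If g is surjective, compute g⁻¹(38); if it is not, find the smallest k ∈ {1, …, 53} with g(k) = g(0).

10

Since gcd(31, 54) = 1, 31 is invertible modulo 54. Euclid's algorithm: 54 = 1·31 + 23, 31 = 1·23 + 8, 23 = 2·8 + 7, 8 = 1·7 + 1; back-substituting gives 1 = 7·31 − 4·54, so 31⁻¹ ≡ 7 (mod 54).
For any y ∈ ℤ_{54}, x = 7(y − 52) mod 54 satisfies g(x) = 31·7(y − 52) + 52 ≡ y (since 31·7 ≡ 1 mod 54). So every y has a preimage.
Thus g is surjective.
Since g is surjective, we find g⁻¹(38): we need 31x ≡ 38 − 52 ≡ 40 (mod 54). Using 31⁻¹ = 7: x ≡ 7·40 = 280 = 5·54 + 10, so x = 10.
Check: g(10) = 31·10 + 52 = 362 = 6·54 + 38 ≡ 38 (mod 54).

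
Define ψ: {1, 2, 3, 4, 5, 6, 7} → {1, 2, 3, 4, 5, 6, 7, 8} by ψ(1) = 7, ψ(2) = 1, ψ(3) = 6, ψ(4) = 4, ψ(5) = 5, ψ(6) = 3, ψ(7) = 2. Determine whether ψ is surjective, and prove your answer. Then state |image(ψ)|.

No element maps to 8, so ψ is not surjective.
The image of ψ is {1, 2, 3, 4, 5, 6, 7}, which has 7 elements.

7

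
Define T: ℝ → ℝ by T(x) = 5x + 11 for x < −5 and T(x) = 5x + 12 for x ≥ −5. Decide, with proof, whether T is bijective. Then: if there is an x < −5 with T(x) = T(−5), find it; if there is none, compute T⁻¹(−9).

-21/5

Both pieces are strictly increasing (slopes 5 and 5), so each is injective on its own interval.
The left piece maps (−∞, −5) onto (−∞, −14); the right piece maps [−5, ∞) onto [−13, ∞).
The images leave a gap (−14 has no preimage), so T is not surjective, hence not bijective.
Because the two images are disjoint, no x < −5 has T(x) = T(−5), so we compute T⁻¹(−9): −9 lies in [−13, ∞), so solve 5x + 12 = −9: x = (−9 − 12)/5 = −21/5.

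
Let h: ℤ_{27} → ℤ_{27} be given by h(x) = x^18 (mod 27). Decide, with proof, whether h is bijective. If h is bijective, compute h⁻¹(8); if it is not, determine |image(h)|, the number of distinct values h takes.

h(1) = 1^18 = 1.
h(2): Repeated squaring mod 27: 2^1 ≡ 2, 2^2 ≡ 2² = 4, 2^4 ≡ 4² = 16, 2^8 ≡ 16² = 256 ≡ 13, 2^16 ≡ 13² = 169 ≡ 7. Since 18 = 16 + 2, 2^18 ≡ 7·4: 7·4 = 28 ≡ 1. So 2^18 ≡ 1 (mod 27).
So h(1) = h(2) = 1 while 1 ≠ 2, so h is not injective, hence not bijective.
Since h is not bijective, we determine |image(h)|. Computing x^18 mod 27 for each x (by repeated squaring, reducing mod 27 at every step), the values h(0), h(1), …, h(26) are: 0, 1, 1, 0, 1, 1, 0, 1, 1, 0, 1, 1, 0, 1, 1, 0, 1, 1, 0, 1, 1, 0, 1, 1, 0, 1, 1.
The distinct values are {0, 1}; there are 2 of them.

2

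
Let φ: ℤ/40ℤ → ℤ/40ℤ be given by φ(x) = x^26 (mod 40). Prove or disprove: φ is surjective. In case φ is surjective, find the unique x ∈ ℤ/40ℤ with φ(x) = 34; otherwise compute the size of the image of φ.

6

φ(4): Repeated squaring mod 40: 4^1 ≡ 4, 4^2 ≡ 4² = 16, 4^4 ≡ 16² = 256 ≡ 16, 4^8 ≡ 16² = 256 ≡ 16, 4^16 ≡ 16² = 256 ≡ 16. Since 26 = 16 + 8 + 2, 4^26 ≡ 16·16·16: 16·16 = 256 ≡ 16, then 16·16 = 256 ≡ 16. So 4^26 ≡ 16 (mod 40).
φ(6): Repeated squaring mod 40: 6^1 ≡ 6, 6^2 ≡ 6² = 36, 6^4 ≡ 36² = 1296 ≡ 16, 6^8 ≡ 16² = 256 ≡ 16, 6^16 ≡ 16² = 256 ≡ 16. Since 26 = 16 + 8 + 2, 6^26 ≡ 16·16·36: 16·16 = 256 ≡ 16, then 16·36 = 576 ≡ 16. So 6^26 ≡ 16 (mod 40).
So φ(4) = φ(6) = 16 while 4 ≠ 6, so φ is not injective.
A non-injective map from the 40-element set ℤ/40ℤ to itself takes at most 39 distinct values, so it cannot be surjective. Thus φ is not surjective.
Since φ is not surjective, we determine |image(φ)|. Computing x^26 mod 40 for each x (by repeated squaring, reducing mod 40 at every step), the values φ(0), φ(1), …, φ(39) are: 0, 1, 24, 9, 16, 25, 16, 9, 24, 1, 0, 1, 24, 9, 16, 25, 16, 9, 24, 1, 0, 1, 24, 9, 16, 25, 16, 9, 24, 1, 0, 1, 24, 9, 16, 25, 16, 9, 24, 1.
The distinct values are {0, 1, 9, 16, 24, 25}; there are 6 of them.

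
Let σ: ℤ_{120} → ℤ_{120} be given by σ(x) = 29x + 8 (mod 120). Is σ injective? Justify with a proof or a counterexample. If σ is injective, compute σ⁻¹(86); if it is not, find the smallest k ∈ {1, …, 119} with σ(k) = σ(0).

102

If σ(x_1) = σ(x_2), then 29x_1 ≡ 29x_2 (mod 120). Because gcd(29, 120) = 1, we may cancel 29 to get x_1 ≡ x_2 (mod 120).
So σ is injective.
We now compute 29⁻¹ mod 120 explicitly. Euclid's algorithm: 120 = 4·29 + 4, 29 = 7·4 + 1; back-substituting gives 1 = 29·29 − 7·120, so 29⁻¹ ≡ 29 (mod 120).
Since σ is injective, we compute σ⁻¹(86): solve 29x + 8 ≡ 86 (mod 120), i.e. 29x ≡ 78 (mod 120).
Multiplying by 29⁻¹ = 29 gives x ≡ 29·78 = 2262 = 18·120 + 102 ≡ 102 (mod 120).
Check: σ(102) = 29·102 + 8 = 2966 = 24·120 + 86 ≡ 86 (mod 120).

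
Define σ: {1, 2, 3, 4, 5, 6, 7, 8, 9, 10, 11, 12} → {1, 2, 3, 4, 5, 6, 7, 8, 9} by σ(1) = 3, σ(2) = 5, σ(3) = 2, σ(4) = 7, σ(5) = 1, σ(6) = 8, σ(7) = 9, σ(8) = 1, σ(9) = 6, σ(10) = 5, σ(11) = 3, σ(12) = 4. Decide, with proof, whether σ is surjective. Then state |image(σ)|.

9

Every element of the codomain has a preimage: 1 = σ(5), 2 = σ(3), 3 = σ(1), 4 = σ(12), 5 = σ(2), 6 = σ(9), 7 = σ(4), 8 = σ(6), 9 = σ(7).
Thus σ is surjective.
The image of σ is {1, 2, 3, 4, 5, 6, 7, 8, 9}, which has 9 elements.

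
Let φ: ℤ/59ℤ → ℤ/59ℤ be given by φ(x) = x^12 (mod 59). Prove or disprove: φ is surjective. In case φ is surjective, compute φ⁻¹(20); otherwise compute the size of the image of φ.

30

φ(29): Repeated squaring mod 59: 29^1 ≡ 29, 29^2 ≡ 29² = 841 ≡ 15, 29^4 ≡ 15² = 225 ≡ 48, 29^8 ≡ 48² = 2304 ≡ 3. Since 12 = 8 + 4, 29^12 ≡ 3·48: 3·48 = 144 ≡ 26. So 29^12 ≡ 26 (mod 59).
φ(30): Repeated squaring mod 59: 30^1 ≡ 30, 30^2 ≡ 30² = 900 ≡ 15, 30^4 ≡ 15² = 225 ≡ 48, 30^8 ≡ 48² = 2304 ≡ 3. Since 12 = 8 + 4, 30^12 ≡ 3·48: 3·48 = 144 ≡ 26. So 30^12 ≡ 26 (mod 59).
So φ(29) = φ(30) = 26 while 29 ≠ 30, hence φ is not injective.
A non-injective map from the 59-element set ℤ/59ℤ to itself takes at most 58 distinct values, so it cannot be surjective. Therefore φ is not surjective.
Since φ is not surjective, we determine |image(φ)|. Computing x^12 mod 59 for each x (by repeated squaring, reducing mod 59 at every step), the values φ(0), φ(1), …, φ(58) are: 0, 1, 25, 28, 35, 41, 51, 9, 49, 17, 22, 21, 36, 7, 48, 27, 45, 46, 12, 3, 19, 16, 53, 5, 15, 29, 57, 4, 20, 26, 26, 20, 4, 57, 29, 15, 5, 53, 16, 19, 3, 12, 46, 45, 27, 48, 7, 36, 21, 22, 17, 49, 9, 51, 41, 35, 28, 25, 1.
The distinct values are {0, 1, 3, 4, 5, 7, 9, 12, 15, 16, 17, 19, 20, 21, 22, 25, 26, 27, 28, 29, 35, 36, 41, 45, 46, 48, 49, 51, 53, 57}; there are 30 of them.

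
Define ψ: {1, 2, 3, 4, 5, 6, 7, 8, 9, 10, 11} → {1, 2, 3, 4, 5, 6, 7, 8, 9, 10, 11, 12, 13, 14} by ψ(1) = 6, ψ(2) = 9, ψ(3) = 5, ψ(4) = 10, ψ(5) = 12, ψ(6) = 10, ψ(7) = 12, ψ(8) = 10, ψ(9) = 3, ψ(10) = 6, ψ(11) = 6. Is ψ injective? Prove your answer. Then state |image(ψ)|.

6

ψ(4) = 10 = ψ(6) with 4 ≠ 6, so ψ is not injective.
The image of ψ is {3, 5, 6, 9, 10, 12}, which has 6 elements.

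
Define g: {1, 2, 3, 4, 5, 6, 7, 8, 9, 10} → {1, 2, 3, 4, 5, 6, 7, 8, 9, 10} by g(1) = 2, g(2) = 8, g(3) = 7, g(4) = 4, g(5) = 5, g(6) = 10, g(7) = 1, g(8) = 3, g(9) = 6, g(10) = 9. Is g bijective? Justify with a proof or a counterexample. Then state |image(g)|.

The values 2, 8, 7, 4, 5, 10, 1, 3, 6, 9 are a permutation of {1, 2, 3, 4, 5, 6, 7, 8, 9, 10}: each element appears exactly once.
So g is injective and surjective, hence bijective.
The image of g is {1, 2, 3, 4, 5, 6, 7, 8, 9, 10}, which has 10 elements.

10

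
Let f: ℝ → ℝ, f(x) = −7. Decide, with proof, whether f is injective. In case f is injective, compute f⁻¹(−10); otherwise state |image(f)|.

f(0) = −7 = f(1) with 0 ≠ 1, so f is not injective.
Since f is not injective, we state |image(f)|: the image of f is {−7}, which has 1 element.

1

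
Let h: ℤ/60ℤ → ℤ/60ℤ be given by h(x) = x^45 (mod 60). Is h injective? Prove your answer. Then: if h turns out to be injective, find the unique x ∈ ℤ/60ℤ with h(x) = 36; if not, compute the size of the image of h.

h(0) = 0^45 = 0.
h(30): Repeated squaring mod 60: 30^1 ≡ 30, 30^2 ≡ 30² = 900 ≡ 0, 30^4 ≡ 0² = 0, 30^8 ≡ 0² = 0, 30^16 ≡ 0² = 0, 30^32 ≡ 0² = 0. Since 45 = 32 + 8 + 4 + 1, 30^45 ≡ 0·0·0·30: 0·0 = 0, then 0·0 = 0, then 0·30 = 0. So 30^45 ≡ 0 (mod 60).
So h(0) = h(30) = 0 while 0 ≠ 30, so h is not injective.
Since h is not injective, we determine |image(h)|. Computing x^45 mod 60 for each x (by repeated squaring, reducing mod 60 at every step), the values h(0), h(1), …, h(59) are: 0, 1, 32, 3, 4, 5, 36, 7, 8, 9, 40, 11, 12, 13, 44, 15, 16, 17, 48, 19, 20, 21, 52, 23, 24, 25, 56, 27, 28, 29, 0, 31, 32, 33, 4, 35, 36, 37, 8, 39, 40, 41, 12, 43, 44, 45, 16, 47, 48, 49, 20, 51, 52, 53, 24, 55, 56, 57, 28, 59.
The distinct values are {0, 1, 3, 4, 5, 7, 8, 9, 11, 12, 13, 15, 16, 17, 19, 20, 21, 23, 24, 25, 27, 28, 29, 31, 32, 33, 35, 36, 37, 39, 40, 41, 43, 44, 45, 47, 48, 49, 51, 52, 53, 55, 56, 57, 59}; there are 45 of them.

45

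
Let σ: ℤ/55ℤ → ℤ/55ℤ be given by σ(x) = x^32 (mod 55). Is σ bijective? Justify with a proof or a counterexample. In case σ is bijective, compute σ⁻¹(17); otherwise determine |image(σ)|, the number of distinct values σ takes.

12

σ(4): Repeated squaring mod 55: 4^1 ≡ 4, 4^2 ≡ 4² = 16, 4^4 ≡ 16² = 256 ≡ 36, 4^8 ≡ 36² = 1296 ≡ 31, 4^16 ≡ 31² = 961 ≡ 26, 4^32 ≡ 26² = 676 ≡ 16. So 4^32 ≡ 16 (mod 55).
σ(7): Repeated squaring mod 55: 7^1 ≡ 7, 7^2 ≡ 7² = 49, 7^4 ≡ 49² = 2401 ≡ 36, 7^8 ≡ 36² = 1296 ≡ 31, 7^16 ≡ 31² = 961 ≡ 26, 7^32 ≡ 26² = 676 ≡ 16. So 7^32 ≡ 16 (mod 55).
So σ(4) = σ(7) = 16 while 4 ≠ 7, thus σ is not injective, hence not bijective.
Since σ is not bijective, we determine |image(σ)|. Computing x^32 mod 55 for each x (by repeated squaring, reducing mod 55 at every step), the values σ(0), σ(1), …, σ(54) are: 0, 1, 26, 31, 16, 25, 36, 16, 31, 26, 45, 11, 1, 26, 31, 5, 36, 36, 16, 31, 15, 1, 11, 1, 26, 20, 16, 36, 36, 16, 20, 26, 1, 11, 1, 15, 31, 16, 36, 36, 5, 31, 26, 1, 11, 45, 26, 31, 16, 36, 25, 16, 31, 26, 1.
The distinct values are {0, 1, 5, 11, 15, 16, 20, 25, 26, 31, 36, 45}; there are 12 of them.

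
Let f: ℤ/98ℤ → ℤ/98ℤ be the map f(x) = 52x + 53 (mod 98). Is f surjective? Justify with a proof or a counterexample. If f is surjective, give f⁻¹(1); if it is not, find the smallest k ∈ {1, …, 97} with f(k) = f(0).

49

Since gcd(52, 98) = 2, we have 52x ≡ 0 (mod 2) for all x, so f(x) ≡ 1 (mod 2).
But 0 ≢ 1 (mod 2), so 0 ∈ ℤ/98ℤ has no preimage. Hence f is not surjective.
Since f is not surjective, we find the least positive k with f(k) = f(0): this means 52k ≡ 0 (mod 98), i.e. 98 ∣ 52k. Since gcd(52, 98) = 2, dividing through by 2 this holds exactly when 49 ∣ 26k, and as gcd(26, 49) = 1, exactly when 49 ∣ k.
The smallest positive such k is 49.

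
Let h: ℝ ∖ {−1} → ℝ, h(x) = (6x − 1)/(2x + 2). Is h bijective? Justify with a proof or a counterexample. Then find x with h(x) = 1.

If h(x) = 3, cross-multiplying gives 2(6x − 1) = 6(2x + 2), which simplifies to −2 = 12 — false.  So 3 has no preimage and h is not surjective.
So h is not bijective.
Solving h(x) = 1: cross-multiplying gives 6x − 1 = 1(2x + 2), which rearranges to 4x = 3, so x = 3/4.

3/4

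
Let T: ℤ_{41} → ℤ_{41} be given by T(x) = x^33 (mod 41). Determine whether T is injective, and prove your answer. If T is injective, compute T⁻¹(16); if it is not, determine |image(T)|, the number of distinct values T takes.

10

Since 41 is prime, the nonzero elements of ℤ_{41} form a cyclic group of order 40.
As gcd(33, 40) = 1, raising to the 33rd power is a bijection on this group: if x_1^33 ≡ x_2^33 then (x_1x_2^{−1})^33 = 1, and the only element of order dividing gcd(33, 40) = 1 is 1, so x_1 = x_2.
With T(0) = 0 this makes T injective on all of ℤ_{41}, hence bijective (finite equal-size domain and codomain). In particular T is injective.
Since T is injective, we find the preimage of 16. The inverse of x ↦ x^33 on (ℤ_{41})^× is x ↦ x^17, because 33·17 = 561 = 14·40 + 1 ≡ 1 (mod 40) and x^{40} = 1 for x ≠ 0 (Fermat). So T⁻¹(16) = 16^17 mod 41.
Repeated squaring mod 41: 16^1 ≡ 16, 16^2 ≡ 16² = 256 ≡ 10, 16^4 ≡ 10² = 100 ≡ 18, 16^8 ≡ 18² = 324 ≡ 37, 16^16 ≡ 37² = 1369 ≡ 16. Since 17 = 16 + 1, 16^17 ≡ 16·16: 16·16 = 256 ≡ 10. So 16^17 ≡ 10 (mod 41).
Hence T⁻¹(16) = 10.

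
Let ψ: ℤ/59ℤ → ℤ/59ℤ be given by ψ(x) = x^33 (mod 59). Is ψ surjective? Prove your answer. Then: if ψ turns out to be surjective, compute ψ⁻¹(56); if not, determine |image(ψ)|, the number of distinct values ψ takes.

Since 59 is prime, the nonzero elements of ℤ/59ℤ form a cyclic group of order 58.
As gcd(33, 58) = 1, raising to the 33rd power is a bijection on this group: if x_1^33 ≡ x_2^33 then (x_1x_2^{−1})^33 = 1, and the only element of order dividing gcd(33, 58) = 1 is 1, so x_1 = x_2.
With ψ(0) = 0 this makes ψ injective on all of ℤ/59ℤ, hence bijective (finite equal-size domain and codomain). In particular ψ is surjective.
Since ψ is surjective, we find the preimage of 56. The inverse of x ↦ x^33 on (ℤ/59ℤ)^× is x ↦ x^51, because 33·51 = 1683 = 29·58 + 1 ≡ 1 (mod 58) and x^{58} = 1 for x ≠ 0 (Fermat). So ψ⁻¹(56) = 56^51 mod 59.
Repeated squaring mod 59: 56^1 ≡ 56, 56^2 ≡ 56² = 3136 ≡ 9, 56^4 ≡ 9² = 81 ≡ 22, 56^8 ≡ 22² = 484 ≡ 12, 56^16 ≡ 12² = 144 ≡ 26, 56^32 ≡ 26² = 676 ≡ 27. Since 51 = 32 + 16 + 2 + 1, 56^51 ≡ 27·26·9·56: 27·26 = 702 ≡ 53, then 53·9 = 477 ≡ 5, then 5·56 = 280 ≡ 44. So 56^51 ≡ 44 (mod 59).
Hence ψ⁻¹(56) = 44.

44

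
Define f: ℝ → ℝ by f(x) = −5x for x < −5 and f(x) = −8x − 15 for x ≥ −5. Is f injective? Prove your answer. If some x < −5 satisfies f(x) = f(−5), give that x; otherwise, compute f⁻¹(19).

Both pieces are strictly decreasing (slopes −5 and −8), so each is injective on its own interval.
The left piece maps (−∞, −5) onto (25, ∞); the right piece maps [−5, ∞) onto (−∞, 25].
These images are disjoint, so no value is attained by both pieces. Hence f is injective.
Because the two images are disjoint, no x < −5 has f(x) = f(−5), so we compute f⁻¹(19): 19 lies in (−∞, 25], so solve −8x − 15 = 19: x = (19 + 15)/(−8) = −17/4.

-17/4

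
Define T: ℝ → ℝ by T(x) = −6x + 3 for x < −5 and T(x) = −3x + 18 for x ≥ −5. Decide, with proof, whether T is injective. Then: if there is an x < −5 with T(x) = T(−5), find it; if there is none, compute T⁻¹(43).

-20/3

Both pieces are strictly decreasing (slopes −6 and −3), so each is injective on its own interval.
The left piece maps (−∞, −5) onto (33, ∞); the right piece maps [−5, ∞) onto (−∞, 33].
These images are disjoint, so no value is attained by both pieces. So T is injective.
Because the two images are disjoint, no x < −5 has T(x) = T(−5), so we compute T⁻¹(43): 43 lies in (33, ∞), so solve −6x + 3 = 43: x = (43 − 3)/(−6) = −20/3.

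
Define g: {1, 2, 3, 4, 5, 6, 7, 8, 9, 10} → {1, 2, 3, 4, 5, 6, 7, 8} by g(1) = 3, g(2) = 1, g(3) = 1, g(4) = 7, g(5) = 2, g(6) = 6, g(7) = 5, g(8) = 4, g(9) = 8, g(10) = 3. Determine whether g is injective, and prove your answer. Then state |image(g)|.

g(2) = 1 = g(3) with 2 ≠ 3, so g is not injective.
The image of g is {1, 2, 3, 4, 5, 6, 7, 8}, which has 8 elements.

8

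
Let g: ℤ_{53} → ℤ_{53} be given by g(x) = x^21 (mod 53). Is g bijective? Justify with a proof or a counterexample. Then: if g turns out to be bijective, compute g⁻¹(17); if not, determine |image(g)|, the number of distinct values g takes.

Since 53 is prime, the nonzero elements of ℤ_{53} form a cyclic group of order 52.
As gcd(21, 52) = 1, raising to the 21st power is a bijection on this group: if x_1^21 ≡ x_2^21 then (x_1x_2^{−1})^21 = 1, and the only element of order dividing gcd(21, 52) = 1 is 1, so x_1 = x_2.
With g(0) = 0 this makes g injective on all of ℤ_{53}, hence bijective (finite equal-size domain and codomain). In particular g is bijective.
Since g is bijective, we find the preimage of 17. The inverse of x ↦ x^21 on (ℤ_{53})^× is x ↦ x^5, because 21·5 = 105 = 2·52 + 1 ≡ 1 (mod 52) and x^{52} = 1 for x ≠ 0 (Fermat). So g⁻¹(17) = 17^5 mod 53.
Repeated squaring mod 53: 17^1 ≡ 17, 17^2 ≡ 17² = 289 ≡ 24, 17^4 ≡ 24² = 576 ≡ 46. Since 5 = 4 + 1, 17^5 ≡ 46·17: 46·17 = 782 ≡ 40. So 17^5 ≡ 40 (mod 53).
Hence g⁻¹(17) = 40.

40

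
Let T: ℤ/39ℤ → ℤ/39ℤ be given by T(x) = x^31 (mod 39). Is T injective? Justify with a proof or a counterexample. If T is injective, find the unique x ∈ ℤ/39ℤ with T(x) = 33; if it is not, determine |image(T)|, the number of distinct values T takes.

Computing x^31 mod 39 for each x (by repeated squaring, reducing mod 39 at every step), the values T(0), T(1), …, T(38) are: 0, 1, 11, 3, 4, 8, 33, 19, 5, 9, 10, 2, 12, 13, 14, 24, 16, 17, 21, 7, 32, 18, 22, 23, 15, 25, 26, 27, 37, 29, 30, 34, 20, 6, 31, 35, 36, 28, 38.
Every element of ℤ/39ℤ appears exactly once in this list, so T is a bijection, and in particular injective.
Since T is injective, we read off the preimage of 33 from the same table: T(6) = 33, so T⁻¹(33) = 6.

6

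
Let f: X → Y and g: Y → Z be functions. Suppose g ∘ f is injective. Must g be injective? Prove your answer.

No. Take X = {0, 1}, Y = {0, 1, 2, 3}, Z = {0, 1, 2, 3}, f(a) = a for each a ∈ X, and g(b) = 2 if b ∈ {2, 3} else g(b) = b.
Then g ∘ f = f is injective (X ⊂ Y and f is the inclusion), but g(2) = g(3) = 2 with 2 ≠ 3, so g is not injective.

not injective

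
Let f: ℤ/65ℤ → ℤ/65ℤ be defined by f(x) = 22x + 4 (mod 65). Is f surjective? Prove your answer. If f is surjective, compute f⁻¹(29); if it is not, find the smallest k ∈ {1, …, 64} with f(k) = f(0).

10

Since gcd(22, 65) = 1, 22 is invertible modulo 65. Euclid's algorithm: 65 = 2·22 + 21, 22 = 1·21 + 1; back-substituting gives 1 = 3·22 − 1·65, so 22⁻¹ ≡ 3 (mod 65).
For any y ∈ ℤ/65ℤ, x = 3(y − 4) mod 65 satisfies f(x) = 22·3(y − 4) + 4 ≡ y (since 22·3 ≡ 1 mod 65). So every y has a preimage.
Hence f is surjective.
Since f is surjective, we find f⁻¹(29): we need 22x ≡ 29 − 4 ≡ 25 (mod 65). Using 22⁻¹ = 3: x ≡ 3·25 = 75 = 1·65 + 10, so x = 10.
Check: f(10) = 22·10 + 4 = 224 = 3·65 + 29 ≡ 29 (mod 65).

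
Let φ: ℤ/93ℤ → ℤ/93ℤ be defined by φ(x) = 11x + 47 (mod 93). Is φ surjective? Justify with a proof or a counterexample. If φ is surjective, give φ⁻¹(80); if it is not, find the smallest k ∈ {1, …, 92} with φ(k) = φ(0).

By definition, surjectivity means every element of the codomain has a preimage under φ.
Since gcd(11, 93) = 1, 11 is invertible modulo 93. Euclid's algorithm: 93 = 8·11 + 5, 11 = 2·5 + 1; back-substituting gives 1 = 17·11 − 2·93, so 11⁻¹ ≡ 17 (mod 93).
Then y ↦ 17(y − 47) is a two-sided inverse to φ, so every y ∈ ℤ/93ℤ has a preimage.
Hence φ is surjective.
Since φ is surjective, we compute φ⁻¹(80): solve 11x + 47 ≡ 80 (mod 93), i.e. 11x ≡ 33 (mod 93).
Multiplying by 11⁻¹ = 17 gives x ≡ 17·33 = 561 = 6·93 + 3 ≡ 3 (mod 93).
Check: φ(3) = 11·3 + 47 = 80 ≡ 80 (mod 93).

3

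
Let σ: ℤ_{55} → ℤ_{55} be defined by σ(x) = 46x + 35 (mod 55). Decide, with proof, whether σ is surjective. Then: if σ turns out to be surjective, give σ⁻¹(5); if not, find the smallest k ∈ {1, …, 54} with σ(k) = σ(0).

40

Since gcd(46, 55) = 1, 46 is invertible modulo 55. Euclid's algorithm: 55 = 1·46 + 9, 46 = 5·9 + 1; back-substituting gives 1 = 6·46 − 5·55, so 46⁻¹ ≡ 6 (mod 55).
For any y ∈ ℤ_{55}, x = 6(y − 35) mod 55 satisfies σ(x) = 46·6(y − 35) + 35 ≡ y (since 46·6 ≡ 1 mod 55). So every y has a preimage.
Therefore σ is surjective.
Since σ is surjective, we find σ⁻¹(5): we need 46x ≡ 5 − 35 ≡ 25 (mod 55). Using 46⁻¹ = 6: x ≡ 6·25 = 150 = 2·55 + 40, so x = 40.
Check: σ(40) = 46·40 + 35 = 1875 = 34·55 + 5 ≡ 5 (mod 55).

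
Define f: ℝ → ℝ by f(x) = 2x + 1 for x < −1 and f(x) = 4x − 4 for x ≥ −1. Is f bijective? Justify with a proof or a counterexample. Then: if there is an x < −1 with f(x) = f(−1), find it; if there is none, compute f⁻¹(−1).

Both pieces are strictly increasing (slopes 2 and 4), so each is injective on its own interval.
The left piece maps (−∞, −1) onto (−∞, −1); the right piece maps [−1, ∞) onto [−8, ∞).
These images overlap. In particular f(−1) = −8 (right piece), and solving 2x + 1 = −8 on the left piece gives x = −9/2 < −1.
So f(−9/2) = f(−1) with −9/2 ≠ −1, and f is not injective, hence not bijective. This x = −9/2 is the requested value below −1.

-9/2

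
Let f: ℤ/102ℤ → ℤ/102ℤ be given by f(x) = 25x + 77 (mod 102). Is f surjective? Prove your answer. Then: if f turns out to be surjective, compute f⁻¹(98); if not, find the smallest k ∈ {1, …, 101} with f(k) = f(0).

Recall: surjectivity means every element of the codomain has a preimage under f.
Since gcd(25, 102) = 1, 25 is invertible modulo 102. Euclid's algorithm: 102 = 4·25 + 2, 25 = 12·2 + 1; back-substituting gives 1 = 49·25 − 12·102, so 25⁻¹ ≡ 49 (mod 102).
Then y ↦ 49(y − 77) is a two-sided inverse to f, so every y ∈ ℤ/102ℤ has a preimage.
Hence f is surjective.
Since f is surjective, we find f⁻¹(98): we need 25x ≡ 98 − 77 ≡ 21 (mod 102). Using 25⁻¹ = 49: x ≡ 49·21 = 1029 = 10·102 + 9, so x = 9.
Check: f(9) = 25·9 + 77 = 302 = 2·102 + 98 ≡ 98 (mod 102).

9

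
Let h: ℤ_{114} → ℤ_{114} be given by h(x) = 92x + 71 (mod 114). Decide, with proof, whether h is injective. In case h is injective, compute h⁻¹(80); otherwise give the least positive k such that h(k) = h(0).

57

Recall that injectivity means: for all s, t in the domain, h(s) = h(t) implies s = t.
We have gcd(92, 114) = 2 > 1. Taking s = 0 and t = 57: h(0) = 71 and h(57) = 92·57 + 71 = 5315 ≡ 71 (mod 114).
So h(0) = h(57) while 0 ≠ 57, thus h is not injective.
Since h is not injective, we find the least positive k with h(k) = h(0): this means 92k ≡ 0 (mod 114), i.e. 114 ∣ 92k. Since gcd(92, 114) = 2, dividing through by 2 this holds exactly when 57 ∣ 46k, and as gcd(46, 57) = 1, exactly when 57 ∣ k.
The smallest positive such k is 57.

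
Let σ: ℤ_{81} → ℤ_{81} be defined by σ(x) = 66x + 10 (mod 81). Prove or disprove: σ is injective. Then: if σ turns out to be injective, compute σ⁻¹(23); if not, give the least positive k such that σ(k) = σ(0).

Recall that σ is injective if σ(u) = σ(v) implies u = v.
We have gcd(66, 81) = 3 > 1. Taking u = 0 and v = 27: σ(0) = 10 and σ(27) = 66·27 + 10 = 1792 ≡ 10 (mod 81).
So σ(0) = σ(27) while 0 ≠ 27, hence σ is not injective.
Since σ is not injective, we find the least positive k with σ(k) = σ(0): this means 66k ≡ 0 (mod 81), i.e. 81 ∣ 66k. Since gcd(66, 81) = 3, dividing through by 3 this holds exactly when 27 ∣ 22k, and as gcd(22, 27) = 1, exactly when 27 ∣ k.
The smallest positive such k is 27.

27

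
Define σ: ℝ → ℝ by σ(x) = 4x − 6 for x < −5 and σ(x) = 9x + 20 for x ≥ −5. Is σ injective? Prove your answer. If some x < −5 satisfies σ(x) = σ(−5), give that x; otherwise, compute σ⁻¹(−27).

Both pieces are strictly increasing (slopes 4 and 9), so each is injective on its own interval.
The left piece maps (−∞, −5) onto (−∞, −26); the right piece maps [−5, ∞) onto [−25, ∞).
These images are disjoint, so no value is attained by both pieces. Therefore σ is injective.
Because the two images are disjoint, no x < −5 has σ(x) = σ(−5), so we compute σ⁻¹(−27): −27 lies in (−∞, −26), so solve 4x − 6 = −27: x = (−27 + 6)/4 = −21/4.

-21/4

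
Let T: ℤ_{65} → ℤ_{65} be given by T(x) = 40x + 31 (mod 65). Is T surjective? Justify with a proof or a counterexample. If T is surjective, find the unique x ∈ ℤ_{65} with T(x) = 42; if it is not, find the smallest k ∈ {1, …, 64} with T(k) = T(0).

13

By definition, T is surjective if every y in the codomain equals T(x) for some x in the domain.
Since gcd(40, 65) = 5, we have 40x ≡ 0 (mod 5) for all x, so T(x) ≡ 1 (mod 5).
But 0 ≢ 1 (mod 5), so 0 ∈ ℤ_{65} has no preimage. So T is not surjective.
Since T is not surjective, we find the least positive k with T(k) = T(0): this means 40k ≡ 0 (mod 65), i.e. 65 ∣ 40k. Since gcd(40, 65) = 5, dividing through by 5 this holds exactly when 13 ∣ 8k, and as gcd(8, 13) = 1, exactly when 13 ∣ k.
The smallest positive such k is 13.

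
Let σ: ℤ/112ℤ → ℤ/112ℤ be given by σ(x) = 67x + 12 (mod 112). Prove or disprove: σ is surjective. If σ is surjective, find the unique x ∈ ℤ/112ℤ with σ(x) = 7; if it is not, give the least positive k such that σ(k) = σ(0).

25

Recall that σ is surjective if every y in the codomain equals σ(x) for some x in the domain.
Since gcd(67, 112) = 1, 67 is invertible modulo 112. Euclid's algorithm: 112 = 1·67 + 45, 67 = 1·45 + 22, 45 = 2·22 + 1; back-substituting gives 1 = 107·67 − 64·112, so 67⁻¹ ≡ 107 (mod 112).
Then y ↦ 107(y − 12) is a two-sided inverse to σ, so every y ∈ ℤ/112ℤ has a preimage.
So σ is surjective.
Since σ is surjective, we find σ⁻¹(7): we need 67x ≡ 7 − 12 ≡ 107 (mod 112). Using 67⁻¹ = 107: x ≡ 107·107 = 11449 = 102·112 + 25, so x = 25.
Check: σ(25) = 67·25 + 12 = 1687 = 15·112 + 7 ≡ 7 (mod 112).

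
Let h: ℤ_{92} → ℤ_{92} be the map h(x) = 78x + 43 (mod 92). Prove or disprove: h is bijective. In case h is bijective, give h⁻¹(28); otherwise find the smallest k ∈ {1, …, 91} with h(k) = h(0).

We have gcd(78, 92) = 2 > 1. Taking a = 0 and b = 46: h(0) = 43 and h(46) = 78·46 + 43 = 3631 ≡ 43 (mod 92).
So h(0) = h(46) while 0 ≠ 46, hence h is not injective, hence not bijective.
Since h is not bijective, we find the least positive k with h(k) = h(0): this means 78k ≡ 0 (mod 92), i.e. 92 ∣ 78k. Since gcd(78, 92) = 2, dividing through by 2 this holds exactly when 46 ∣ 39k, and as gcd(39, 46) = 1, exactly when 46 ∣ k.
The smallest positive such k is 46.

46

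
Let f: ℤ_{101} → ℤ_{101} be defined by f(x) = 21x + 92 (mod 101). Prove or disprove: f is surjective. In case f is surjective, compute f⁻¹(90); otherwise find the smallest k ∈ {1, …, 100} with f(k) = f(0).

48

Since gcd(21, 101) = 1, 21 is invertible modulo 101. Euclid's algorithm: 101 = 4·21 + 17, 21 = 1·17 + 4, 17 = 4·4 + 1; back-substituting gives 1 = 77·21 − 16·101, so 21⁻¹ ≡ 77 (mod 101).
For any y ∈ ℤ_{101}, x = 77(y − 92) mod 101 satisfies f(x) = 21·77(y − 92) + 92 ≡ y (since 21·77 ≡ 1 mod 101). So every y has a preimage.
Hence f is surjective.
Since f is surjective, we compute f⁻¹(90): solve 21x + 92 ≡ 90 (mod 101), i.e. 21x ≡ 99 (mod 101).
Multiplying by 21⁻¹ = 77 gives x ≡ 77·99 = 7623 = 75·101 + 48 ≡ 48 (mod 101).
Check: f(48) = 21·48 + 92 = 1100 = 10·101 + 90 ≡ 90 (mod 101).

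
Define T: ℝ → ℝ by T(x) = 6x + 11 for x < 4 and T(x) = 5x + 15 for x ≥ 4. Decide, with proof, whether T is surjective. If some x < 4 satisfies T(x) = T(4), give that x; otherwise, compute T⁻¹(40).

5

Both pieces are strictly increasing (slopes 6 and 5), so each is injective on its own interval.
The left piece maps (−∞, 4) onto (−∞, 35); the right piece maps [4, ∞) onto [35, ∞).
These images together cover ℝ, so T is surjective.
Because the two images are disjoint, no x < 4 has T(x) = T(4), so we compute T⁻¹(40): 40 lies in [35, ∞), so solve 5x + 15 = 40: x = (40 − 15)/5 = 5.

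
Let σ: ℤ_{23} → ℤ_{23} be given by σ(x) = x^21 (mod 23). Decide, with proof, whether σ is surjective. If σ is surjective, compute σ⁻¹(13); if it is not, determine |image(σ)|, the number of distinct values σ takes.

Since 23 is prime, the nonzero elements of ℤ_{23} form a cyclic group of order 22.
As gcd(21, 22) = 1, raising to the 21st power is a bijection on this group: if s^21 ≡ t^21 then (st^{−1})^21 = 1, and the only element of order dividing gcd(21, 22) = 1 is 1, so s = t.
With σ(0) = 0 this makes σ injective on all of ℤ_{23}, hence bijective (finite equal-size domain and codomain). In particular σ is surjective.
Since σ is surjective, we find the preimage of 13. The inverse of x ↦ x^21 on (ℤ_{23})^× is x ↦ x^21, because 21·21 = 441 = 20·22 + 1 ≡ 1 (mod 22) and x^{22} = 1 for x ≠ 0 (Fermat). So σ⁻¹(13) = 13^21 mod 23.
Repeated squaring mod 23: 13^1 ≡ 13, 13^2 ≡ 13² = 169 ≡ 8, 13^4 ≡ 8² = 64 ≡ 18, 13^8 ≡ 18² = 324 ≡ 2, 13^16 ≡ 2² = 4. Since 21 = 16 + 4 + 1, 13^21 ≡ 4·18·13: 4·18 = 72 ≡ 3, then 3·13 = 39 ≡ 16. So 13^21 ≡ 16 (mod 23).
Hence σ⁻¹(13) = 16.

16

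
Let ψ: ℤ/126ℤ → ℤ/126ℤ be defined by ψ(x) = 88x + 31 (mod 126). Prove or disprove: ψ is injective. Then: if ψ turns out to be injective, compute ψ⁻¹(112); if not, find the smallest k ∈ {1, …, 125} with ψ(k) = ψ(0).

63

Recall: ψ is injective when ψ(x_1) = ψ(x_2) forces x_1 = x_2.
We have gcd(88, 126) = 2 > 1. Taking x_1 = 0 and x_2 = 63: ψ(0) = 31 and ψ(63) = 88·63 + 31 = 5575 ≡ 31 (mod 126).
So ψ(0) = ψ(63) while 0 ≠ 63, so ψ is not injective.
Since ψ is not injective, we find the least positive k with ψ(k) = ψ(0): this means 88k ≡ 0 (mod 126), i.e. 126 ∣ 88k. Since gcd(88, 126) = 2, dividing through by 2 this holds exactly when 63 ∣ 44k, and as gcd(44, 63) = 1, exactly when 63 ∣ k.
The smallest positive such k is 63.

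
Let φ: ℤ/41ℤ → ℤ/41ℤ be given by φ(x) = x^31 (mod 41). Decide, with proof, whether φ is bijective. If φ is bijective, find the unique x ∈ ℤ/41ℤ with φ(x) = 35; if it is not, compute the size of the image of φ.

28

Since 41 is prime, the nonzero elements of ℤ/41ℤ form a cyclic group of order 40.
As gcd(31, 40) = 1, raising to the 31st power is a bijection on this group: if s^31 ≡ t^31 then (st^{−1})^31 = 1, and the only element of order dividing gcd(31, 40) = 1 is 1, so s = t.
With φ(0) = 0 this makes φ injective on all of ℤ/41ℤ, hence bijective (finite equal-size domain and codomain). In particular φ is bijective.
Since φ is bijective, we find the preimage of 35. The inverse of x ↦ x^31 on (ℤ/41ℤ)^× is x ↦ x^31, because 31·31 = 961 = 24·40 + 1 ≡ 1 (mod 40) and x^{40} = 1 for x ≠ 0 (Fermat). So φ⁻¹(35) = 35^31 mod 41.
Repeated squaring mod 41: 35^1 ≡ 35, 35^2 ≡ 35² = 1225 ≡ 36, 35^4 ≡ 36² = 1296 ≡ 25, 35^8 ≡ 25² = 625 ≡ 10, 35^16 ≡ 10² = 100 ≡ 18. Since 31 = 16 + 8 + 4 + 2 + 1, 35^31 ≡ 18·10·25·36·35: 18·10 = 180 ≡ 16, then 16·25 = 400 ≡ 31, then 31·36 = 1116 ≡ 9, then 9·35 = 315 ≡ 28. So 35^31 ≡ 28 (mod 41).
Hence φ⁻¹(35) = 28.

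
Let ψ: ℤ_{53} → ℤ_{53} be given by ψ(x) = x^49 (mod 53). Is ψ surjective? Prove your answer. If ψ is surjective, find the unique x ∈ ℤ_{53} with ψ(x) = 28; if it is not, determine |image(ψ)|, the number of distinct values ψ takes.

Since 53 is prime, the nonzero elements of ℤ_{53} form a cyclic group of order 52.
As gcd(49, 52) = 1, raising to the 49th power is a bijection on this group: if s^49 ≡ t^49 then (st^{−1})^49 = 1, and the only element of order dividing gcd(49, 52) = 1 is 1, so s = t.
With ψ(0) = 0 this makes ψ injective on all of ℤ_{53}, hence bijective (finite equal-size domain and codomain). In particular ψ is surjective.
Since ψ is surjective, we find the preimage of 28. The inverse of x ↦ x^49 on (ℤ_{53})^× is x ↦ x^17, because 49·17 = 833 = 16·52 + 1 ≡ 1 (mod 52) and x^{52} = 1 for x ≠ 0 (Fermat). So ψ⁻¹(28) = 28^17 mod 53.
Repeated squaring mod 53: 28^1 ≡ 28, 28^2 ≡ 28² = 784 ≡ 42, 28^4 ≡ 42² = 1764 ≡ 15, 28^8 ≡ 15² = 225 ≡ 13, 28^16 ≡ 13² = 169 ≡ 10. Since 17 = 16 + 1, 28^17 ≡ 10·28: 10·28 = 280 ≡ 15. So 28^17 ≡ 15 (mod 53).
Hence ψ⁻¹(28) = 15.

15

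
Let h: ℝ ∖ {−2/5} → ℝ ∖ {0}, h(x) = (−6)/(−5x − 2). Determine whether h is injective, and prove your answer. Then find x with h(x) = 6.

Suppose h(x_1) = h(x_2). Cross-multiplying: (−6)(−5x_2 − 2) = (−6)(−5x_1 − 2).
Expanding both sides and cancelling the symmetric terms leaves −30·(x_1 − x_2) = 0. Since −30 ≠ 0, x_1 = x_2. Thus h is injective.
Solving h(x) = 6: cross-multiplying gives −6 = 6(−5x − 2), which rearranges to 30x = −6, so x = −1/5.

-1/5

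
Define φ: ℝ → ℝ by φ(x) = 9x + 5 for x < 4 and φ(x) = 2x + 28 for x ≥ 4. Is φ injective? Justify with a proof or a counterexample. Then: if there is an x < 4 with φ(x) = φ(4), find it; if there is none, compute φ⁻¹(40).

Both pieces are strictly increasing (slopes 9 and 2), so each is injective on its own interval.
The left piece maps (−∞, 4) onto (−∞, 41); the right piece maps [4, ∞) onto [36, ∞).
These images overlap. In particular φ(4) = 36 (right piece), and solving 9x + 5 = 36 on the left piece gives x = 31/9 < 4.
So φ(31/9) = φ(4) with 31/9 ≠ 4, and φ is not injective. This x = 31/9 is the requested value below 4.

31/9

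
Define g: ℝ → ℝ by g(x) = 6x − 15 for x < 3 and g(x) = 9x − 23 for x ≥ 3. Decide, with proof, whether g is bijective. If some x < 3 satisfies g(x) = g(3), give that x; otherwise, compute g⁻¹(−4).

Both pieces are strictly increasing (slopes 6 and 9), so each is injective on its own interval.
The left piece maps (−∞, 3) onto (−∞, 3); the right piece maps [3, ∞) onto [4, ∞).
The images leave a gap (3 has no preimage), so g is not surjective, hence not bijective.
Because the two images are disjoint, no x < 3 has g(x) = g(3), so we compute g⁻¹(−4): −4 lies in (−∞, 3), so solve 6x − 15 = −4: x = (−4 + 15)/6 = 11/6.

11/6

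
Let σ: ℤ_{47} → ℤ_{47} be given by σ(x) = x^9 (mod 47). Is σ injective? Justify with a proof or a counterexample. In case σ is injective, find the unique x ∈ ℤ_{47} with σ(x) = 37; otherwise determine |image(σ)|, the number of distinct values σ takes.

3

Since 47 is prime, the nonzero elements of ℤ_{47} form a cyclic group of order 46.
As gcd(9, 46) = 1, raising to the 9th power is a bijection on this group: if x_1^9 ≡ x_2^9 then (x_1x_2^{−1})^9 = 1, and the only element of order dividing gcd(9, 46) = 1 is 1, so x_1 = x_2.
With σ(0) = 0 this makes σ injective on all of ℤ_{47}, hence bijective (finite equal-size domain and codomain). In particular σ is injective.
Since σ is injective, we find the preimage of 37. The inverse of x ↦ x^9 on (ℤ_{47})^× is x ↦ x^41, because 9·41 = 369 = 8·46 + 1 ≡ 1 (mod 46) and x^{46} = 1 for x ≠ 0 (Fermat). So σ⁻¹(37) = 37^41 mod 47.
Repeated squaring mod 47: 37^1 ≡ 37, 37^2 ≡ 37² = 1369 ≡ 6, 37^4 ≡ 6² = 36, 37^8 ≡ 36² = 1296 ≡ 27, 37^16 ≡ 27² = 729 ≡ 24, 37^32 ≡ 24² = 576 ≡ 12. Since 41 = 32 + 8 + 1, 37^41 ≡ 12·27·37: 12·27 = 324 ≡ 42, then 42·37 = 1554 ≡ 3. So 37^41 ≡ 3 (mod 47).
Hence σ⁻¹(37) = 3.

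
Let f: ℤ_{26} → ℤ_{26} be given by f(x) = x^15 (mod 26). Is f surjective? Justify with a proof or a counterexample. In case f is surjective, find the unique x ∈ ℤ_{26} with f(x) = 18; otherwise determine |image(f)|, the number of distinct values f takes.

f(1) = 1^15 = 1.
f(3): Repeated squaring mod 26: 3^1 ≡ 3, 3^2 ≡ 3² = 9, 3^4 ≡ 9² = 81 ≡ 3, 3^8 ≡ 3² = 9. Since 15 = 8 + 4 + 2 + 1, 3^15 ≡ 9·3·9·3: 9·3 = 27 ≡ 1, then 1·9 = 9, then 9·3 = 27 ≡ 1. So 3^15 ≡ 1 (mod 26).
So f(1) = f(3) = 1 while 1 ≠ 3, thus f is not injective.
A non-injective map from the 26-element set ℤ_{26} to itself takes at most 25 distinct values, so it cannot be surjective. Thus f is not surjective.
Since f is not surjective, we determine |image(f)|. Computing x^15 mod 26 for each x (by repeated squaring, reducing mod 26 at every step), the values f(0), f(1), …, f(25) are: 0, 1, 8, 1, 12, 21, 8, 5, 18, 1, 12, 5, 12, 13, 14, 21, 14, 25, 8, 21, 18, 5, 14, 25, 18, 25.
The distinct values are {0, 1, 5, 8, 12, 13, 14, 18, 21, 25}; there are 10 of them.

10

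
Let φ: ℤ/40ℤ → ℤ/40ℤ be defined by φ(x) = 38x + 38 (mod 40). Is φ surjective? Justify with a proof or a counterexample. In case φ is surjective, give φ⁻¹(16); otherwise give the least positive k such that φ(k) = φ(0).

Recall that φ is surjective if every y in the codomain equals φ(x) for some x in the domain.
Since gcd(38, 40) = 2, we have 38x ≡ 0 (mod 2) for all x, so φ(x) ≡ 0 (mod 2).
But 1 ≢ 0 (mod 2), so 1 ∈ ℤ/40ℤ has no preimage. Hence φ is not surjective.
Since φ is not surjective, we find the least positive k with φ(k) = φ(0): this means 38k ≡ 0 (mod 40), i.e. 40 ∣ 38k. Since gcd(38, 40) = 2, dividing through by 2 this holds exactly when 20 ∣ 19k, and as gcd(19, 20) = 1, exactly when 20 ∣ k.
The smallest positive such k is 20.

20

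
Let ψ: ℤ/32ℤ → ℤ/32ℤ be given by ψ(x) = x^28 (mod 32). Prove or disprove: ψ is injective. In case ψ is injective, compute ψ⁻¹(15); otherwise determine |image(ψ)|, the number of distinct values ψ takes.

ψ(0) = 0^28 = 0.
ψ(2): Repeated squaring mod 32: 2^1 ≡ 2, 2^2 ≡ 2² = 4, 2^4 ≡ 4² = 16, 2^8 ≡ 16² = 256 ≡ 0, 2^16 ≡ 0² = 0. Since 28 = 16 + 8 + 4, 2^28 ≡ 0·0·16: 0·0 = 0, then 0·16 = 0. So 2^28 ≡ 0 (mod 32).
So ψ(0) = ψ(2) = 0 while 0 ≠ 2, so ψ is not injective.
Since ψ is not injective, we determine |image(ψ)|. Computing x^28 mod 32 for each x (by repeated squaring, reducing mod 32 at every step), the values ψ(0), ψ(1), …, ψ(31) are: 0, 1, 0, 17, 0, 17, 0, 1, 0, 1, 0, 17, 0, 17, 0, 1, 0, 1, 0, 17, 0, 17, 0, 1, 0, 1, 0, 17, 0, 17, 0, 1.
The distinct values are {0, 1, 17}; there are 3 of them.

3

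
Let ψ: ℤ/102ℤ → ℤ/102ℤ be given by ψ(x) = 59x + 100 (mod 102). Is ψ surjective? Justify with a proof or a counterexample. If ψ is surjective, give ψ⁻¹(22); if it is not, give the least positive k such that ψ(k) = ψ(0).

Recall that ψ is surjective if every y in the codomain equals ψ(x) for some x in the domain.
Since gcd(59, 102) = 1, 59 is invertible modulo 102. Euclid's algorithm: 102 = 1·59 + 43, 59 = 1·43 + 16, 43 = 2·16 + 11, 16 = 1·11 + 5, 11 = 2·5 + 1; back-substituting gives 1 = 83·59 − 48·102, so 59⁻¹ ≡ 83 (mod 102).
For any y ∈ ℤ/102ℤ, x = 83(y − 100) mod 102 satisfies ψ(x) = 59·83(y − 100) + 100 ≡ y (since 59·83 ≡ 1 mod 102). So every y has a preimage.
Therefore ψ is surjective.
Since ψ is surjective, we find ψ⁻¹(22): we need 59x ≡ 22 − 100 ≡ 24 (mod 102). Using 59⁻¹ = 83: x ≡ 83·24 = 1992 = 19·102 + 54, so x = 54.
Check: ψ(54) = 59·54 + 100 = 3286 = 32·102 + 22 ≡ 22 (mod 102).

54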